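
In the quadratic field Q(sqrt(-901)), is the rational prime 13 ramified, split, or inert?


K = Q(sqrt(-901)). Since d mod 4 = 3, disc(K) = -3604.
Check p | disc: -3604 mod 13 = 10.
p does not divide disc. Compute Legendre symbol (d/p):
9^((13-1)/2) mod 13 = 1
(d/p) = 1, so p splits: (p) = P*P' with e=1, f=1, g=2.
Therefore p is split.

split


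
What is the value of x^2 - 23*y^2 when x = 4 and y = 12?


x^2 - d*y^2
= 4^2 - 23*12^2
= 16 - 3312
= -3296

-3296


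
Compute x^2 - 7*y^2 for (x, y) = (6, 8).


x^2 - d*y^2
= 6^2 - 7*8^2
= 36 - 448
= -412

-412


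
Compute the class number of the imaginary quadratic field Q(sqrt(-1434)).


K = Q(sqrt(-1434)). d mod 4 = 2, so D = disc(K) = 4d = -5736
h(K) equals the number of primitive reduced positive-definite forms (a, b, c) = a*x^2 + b*x*y + c*y^2 with b^2 - 4ac = D,
where reduced means |b| <= a <= c, with b >= 0 whenever |b| = a or a = c, and primitive means gcd(a, b, c) = 1.
Reduced forces 3a^2 <= |D| = 5736, so 1 <= a <= 43; b must have the parity of D, and c = (b^2 - D)/(4a) must be an integer >= a.
Enumerate a = 1..43, b in [-a, a]:
  a=1: (1, 0, 1434)  [1]
  a=2: (2, 0, 717)  [1]
  a=3: (3, 0, 478)  [1]
  a=4: none
  a=5: (5, -2, 287), (5, 2, 287)  [2]
  a=6: (6, 0, 239)  [1]
  a=7: (7, -2, 205), (7, 2, 205)  [2]
  a=8..9: none
  a=10: (10, -8, 145), (10, 8, 145)  [2]
  a=11..12: none
  a=13: (13, -6, 111), (13, 6, 111)  [2]
  a=14: (14, -12, 105), (14, 12, 105)  [2]
  a=15: (15, -12, 98), (15, 12, 98)  [2]
  a=16..20: none
  a=21: (21, -12, 70), (21, 12, 70)  [2]
  a=22..24: none
  a=25: (25, -8, 58), (25, 8, 58)  [2]
  a=26: (26, -20, 59), (26, 20, 59)  [2]
  a=27..28: none
  a=29: (29, -8, 50), (29, 8, 50)  [2]
  a=30: (30, -12, 49), (30, 12, 49)  [2]
  a=31..34: none
  a=35: (35, -12, 42), (35, -2, 41), (35, 2, 41), (35, 12, 42)  [4]
  a=36: none
  a=37: (37, -6, 39), (37, 6, 39)  [2]
  a=38..43: none
Total reduced forms: 1 + 1 + 1 + 2 + 1 + 2 + 2 + 2 + 2 + 2 + 2 + 2 + 2 + 2 + 2 + 4 + 2 = 32
h = 32

32


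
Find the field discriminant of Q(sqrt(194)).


For K = Q(sqrt(d)) with d squarefree: disc(K) = d if d = 1 mod 4, and disc(K) = 4d if d = 2 or 3 mod 4.
Here d = 194, and d mod 4 = 2.
d = 2 mod 4, not 1 (O_K = Z[sqrt(d)]), so disc(K) = 4d = 4 * (194) = 776

776


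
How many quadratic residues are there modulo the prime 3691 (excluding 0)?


For prime p, the number of non-zero quadratic residues is (p-1)/2.
= (3691-1)/2
= 1845

1845


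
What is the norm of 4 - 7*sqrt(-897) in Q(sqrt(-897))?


N(a + b*sqrt(d)) = a^2 - d*b^2
= (4)^2 - (-897)*(-7)^2
= 16 + 43953
= 43969

43969


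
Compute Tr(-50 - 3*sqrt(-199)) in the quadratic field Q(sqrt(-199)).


Tr(a + b*sqrt(d)) = (a + b*sqrt(d)) + (a - b*sqrt(d)) = 2a
= 2 * (-50)
= -100

-100


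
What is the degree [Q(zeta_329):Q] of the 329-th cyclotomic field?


The degree equals Euler's totient phi(329).
329 = 7 * 47
phi(329) = 276

276


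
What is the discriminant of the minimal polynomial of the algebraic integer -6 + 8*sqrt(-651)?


The element -6 + 8*sqrt(-651) has minimal polynomial:
x^2 + 12*x + 41700
Discriminant = (12)^2 - 4*(41700)
= 144 - 166800
= -166656

-166656


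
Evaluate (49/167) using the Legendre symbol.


p = 167 is prime, so compute (49/167) with the reciprocity algorithm (Jacobi-symbol steps: pull out 2s via (2/n), flip via reciprocity, reduce):
  reciprocity: (49/167) -> +(167/49)
  reduce: (20/49)
  pull out 2: (2/49) = +1  (since 49 mod 8 = 1)
  pull out 2: (2/49) = +1  (since 49 mod 8 = 1)
  reciprocity: (5/49) -> +(49/5)
  reduce: (4/5)
  pull out 2: (2/5) = -1  (since 5 mod 8 = 5)
  pull out 2: (2/5) = -1  (since 5 mod 8 = 5)
  (1/5) = 1
Product of signs = 1
(49/167) = 1

1


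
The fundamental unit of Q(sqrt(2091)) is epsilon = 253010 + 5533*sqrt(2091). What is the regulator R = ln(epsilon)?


epsilon = 253010 + 5533*sqrt(2091)
= 506020.0000
R = ln(506020.0000)
= 13.1343

13.1343


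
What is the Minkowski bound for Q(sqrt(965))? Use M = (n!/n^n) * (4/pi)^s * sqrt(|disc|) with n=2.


d = 965, d mod 4 = 1, so disc(K) = d = 965; |disc(K)| = 965
Real quadratic field, so n = 2, s = r2 = 0, r1 = 2
M = (n!/n^n) * (4/pi)^s * sqrt(|disc(K)|) = (2!/2^2) * (4/pi)^0 * sqrt(965)
= 0.5 * 1.000000 * 31.064449
= 15.5322

15.5322


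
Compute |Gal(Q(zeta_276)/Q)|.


|Gal(Q(zeta_276)/Q)| = phi(276)
= 88

88


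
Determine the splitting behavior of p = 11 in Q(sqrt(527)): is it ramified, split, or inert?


K = Q(sqrt(527)). Since d mod 4 = 3, disc(K) = 2108.
Check p | disc: 2108 mod 11 = 7.
p does not divide disc. Compute Legendre symbol (d/p):
10^((11-1)/2) mod 11 = -1
(d/p) = -1, so p is inert: (p) stays prime with e=1, f=2, g=1.
Therefore p is inert.

inert


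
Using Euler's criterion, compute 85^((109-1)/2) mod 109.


p = 109 is prime and the exponent is (p-1)/2 = 54, so by Euler's criterion 85^54 = (85/109) = +1 or -1 mod 109.
Compute by square-and-multiply:
  54 = 32 + 16 + 4 + 2 (binary 110110)
  Repeated squaring mod 109: 85^1 = 85, 85^2 = 31, 85^4 = 89, 85^8 = 73, 85^16 = 97, 85^32 = 35
  85^54 = 85^32 * 85^16 * 85^4 * 85^2 = 35 * 97 * 89 * 31 mod 109
    35 * 97 = 3395 = 16 mod 109
    16 * 89 = 1424 = 7 mod 109
    7 * 31 = 217 = 108 mod 109
  85^54 = 108 mod 109
Result 108 = p - 1 = -1 mod 109: 85 is a quadratic non-residue mod 109. As a residue in [0, p-1] the value is 108.
85^54 mod 109 = 108

108


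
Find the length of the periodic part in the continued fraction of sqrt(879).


Run the CF algorithm for sqrt(879).
a_0 = floor(sqrt(879)) = 29; set m_0=0, q_0=1.
Recurrence: m' = q*a - m,  q' = (d - m'^2)/q,  a' = floor((a_0 + m')/q').
  step 1: m=29, q=38, a=1
  step 2: m=9, q=21, a=1
  step 3: m=12, q=35, a=1
  step 4: m=23, q=10, a=5
  step 5: m=27, q=15, a=3
  step 6: m=18, q=37, a=1
  step 7: m=19, q=14, a=3
  step 8: m=23, q=25, a=2
  step 9: m=27, q=6, a=9
  step 10: m=27, q=25, a=2
  step 11: m=23, q=14, a=3
  step 12: m=19, q=37, a=1
  step 13: m=18, q=15, a=3
  step 14: m=27, q=10, a=5
  step 15: m=23, q=35, a=1
  step 16: m=12, q=21, a=1
  step 17: m=9, q=38, a=1
  step 18: m=29, q=1, a=58
a_18 = 2*a_0 = 58, so the period closes here.
sqrt(879) = [29; 1, 1, 1, 5, 3, 1, 3, 2, 9, 2, 3, 1, 3, 5, 1, 1, 1, 58]
Period length = 18

18


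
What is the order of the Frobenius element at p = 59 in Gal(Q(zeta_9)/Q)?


The Frobenius at p in Gal(Q(zeta_n)/Q) = (Z/nZ)* is the class of p, so its order is ord_9(59), the smallest k >= 1 with 59^k = 1 mod 9.
n = 9 = 3^2, phi(9) = 6; the order divides phi(n).
Divisors of 6: 1, 2, 3, 6
Repeated squaring mod 9: 59^1 = 5, 59^2 = 7, 59^4 = 4
Test divisors in increasing order:
  k=1: 59^1 = 5 mod 9
  k=2: 59^2 = 7 mod 9
  k=3: 59^3 = 7 * 5 = 8 mod 9
  k=6: 59^6 = 4 * 7 = 1 mod 9  <- first divisor giving 1
Order = 6

6


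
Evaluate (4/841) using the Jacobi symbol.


Compute (4/841) via quadratic reciprocity:
  pull out 2: (2/841) = +1  (since 841 mod 8 = 1)
  pull out 2: (2/841) = +1  (since 841 mod 8 = 1)
  (1/841) = 1
Product of signs = 1

1


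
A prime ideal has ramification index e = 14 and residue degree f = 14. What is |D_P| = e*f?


|D_P| = e * f
= 14 * 14
= 196

196


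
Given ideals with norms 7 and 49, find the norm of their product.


N(IJ) = N(I) * N(J)
= 7 * 49
= 343

343


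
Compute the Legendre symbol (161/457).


p = 457 is prime, so compute (161/457) with the reciprocity algorithm (Jacobi-symbol steps: pull out 2s via (2/n), flip via reciprocity, reduce):
  reciprocity: (161/457) -> +(457/161)
  reduce: (135/161)
  reciprocity: (135/161) -> +(161/135)
  reduce: (26/135)
  pull out 2: (2/135) = +1  (since 135 mod 8 = 7)
  reciprocity: (13/135) -> +(135/13)
  reduce: (5/13)
  reciprocity: (5/13) -> +(13/5)
  reduce: (3/5)
  reciprocity: (3/5) -> +(5/3)
  reduce: (2/3)
  pull out 2: (2/3) = -1  (since 3 mod 8 = 3)
  (1/3) = 1
Product of signs = -1
(161/457) = -1

-1


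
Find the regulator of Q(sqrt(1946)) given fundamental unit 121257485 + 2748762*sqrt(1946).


epsilon = 121257485 + 2748762*sqrt(1946)
= 2.4251e+08
R = ln(2.4251e+08)
= 19.3066

19.3066


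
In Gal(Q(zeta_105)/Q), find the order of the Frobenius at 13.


The Frobenius at p in Gal(Q(zeta_n)/Q) = (Z/nZ)* is the class of p, so its order is ord_105(13), the smallest k >= 1 with 13^k = 1 mod 105.
n = 105 = 3 * 5 * 7, phi(105) = 48; the order divides phi(n).
Divisors of 48: 1, 2, 3, 4, 6, 8, 12, 16, 24, 48
Repeated squaring mod 105: 13^1 = 13, 13^2 = 64, 13^4 = 1, 13^8 = 1, 13^16 = 1, 13^32 = 1
Test divisors in increasing order:
  k=1: 13^1 = 13 mod 105
  k=2: 13^2 = 64 mod 105
  k=3: 13^3 = 64 * 13 = 97 mod 105
  k=4: 13^4 = 1 mod 105  <- first divisor giving 1
Order = 4

4


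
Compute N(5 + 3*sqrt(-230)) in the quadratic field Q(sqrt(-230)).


N(a + b*sqrt(d)) = a^2 - d*b^2
= (5)^2 - (-230)*(3)^2
= 25 + 2070
= 2095

2095


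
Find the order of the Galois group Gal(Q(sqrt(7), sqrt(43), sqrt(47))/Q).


The 3 square roots of distinct primes are multiplicatively independent over Q,
so [K:Q] = 2^3 and Gal(K/Q) is isomorphic to (Z/2Z)^3.
|Gal| = 2^3 = 8

8


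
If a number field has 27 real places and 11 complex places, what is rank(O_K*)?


By Dirichlet's unit theorem:
rank = r1 + r2 - 1
= 27 + 11 - 1
= 37

37


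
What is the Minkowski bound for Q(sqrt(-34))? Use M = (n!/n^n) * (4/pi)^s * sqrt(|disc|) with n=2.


d = -34, d mod 4 = 2, so disc(K) = 4d = -136; |disc(K)| = 136
Imaginary quadratic field, so n = 2, s = r2 = 1, r1 = 0
M = (n!/n^n) * (4/pi)^s * sqrt(|disc(K)|) = (2!/2^2) * (4/pi)^1 * sqrt(136)
= 0.5 * 1.273240 * 11.661904
= 7.4242

7.4242


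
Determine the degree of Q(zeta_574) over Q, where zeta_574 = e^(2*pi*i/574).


The degree equals Euler's totient phi(574).
574 = 2 * 7 * 41
phi(574) = 240

240


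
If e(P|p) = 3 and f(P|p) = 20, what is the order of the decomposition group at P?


|D_P| = e * f
= 3 * 20
= 60

60


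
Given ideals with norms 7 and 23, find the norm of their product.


N(IJ) = N(I) * N(J)
= 7 * 23
= 161

161


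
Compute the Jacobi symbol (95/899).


Compute (95/899) via quadratic reciprocity:
  reciprocity: (95/899) -> -(899/95)
  reduce: (44/95)
  pull out 2: (2/95) = +1  (since 95 mod 8 = 7)
  pull out 2: (2/95) = +1  (since 95 mod 8 = 7)
  reciprocity: (11/95) -> -(95/11)
  reduce: (7/11)
  reciprocity: (7/11) -> -(11/7)
  reduce: (4/7)
  pull out 2: (2/7) = +1  (since 7 mod 8 = 7)
  pull out 2: (2/7) = +1  (since 7 mod 8 = 7)
  (1/7) = 1
Product of signs = -1

-1


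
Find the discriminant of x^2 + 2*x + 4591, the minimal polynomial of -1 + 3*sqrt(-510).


The element -1 + 3*sqrt(-510) has minimal polynomial:
x^2 + 2*x + 4591
Discriminant = (2)^2 - 4*(4591)
= 4 - 18364
= -18360

-18360


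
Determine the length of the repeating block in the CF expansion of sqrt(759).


Run the CF algorithm for sqrt(759).
a_0 = floor(sqrt(759)) = 27; set m_0=0, q_0=1.
Recurrence: m' = q*a - m,  q' = (d - m'^2)/q,  a' = floor((a_0 + m')/q').
  step 1: m=27, q=30, a=1
  step 2: m=3, q=25, a=1
  step 3: m=22, q=11, a=4
  step 4: m=22, q=25, a=1
  step 5: m=3, q=30, a=1
  step 6: m=27, q=1, a=54
a_6 = 2*a_0 = 54, so the period closes here.
sqrt(759) = [27; 1, 1, 4, 1, 1, 54]
Period length = 6

6


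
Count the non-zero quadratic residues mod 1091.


For prime p, the number of non-zero quadratic residues is (p-1)/2.
= (1091-1)/2
= 545

545


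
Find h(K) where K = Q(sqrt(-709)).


K = Q(sqrt(-709)). d mod 4 = 3, so D = disc(K) = 4d = -2836
h(K) equals the number of primitive reduced positive-definite forms (a, b, c) = a*x^2 + b*x*y + c*y^2 with b^2 - 4ac = D,
where reduced means |b| <= a <= c, with b >= 0 whenever |b| = a or a = c, and primitive means gcd(a, b, c) = 1.
Reduced forces 3a^2 <= |D| = 2836, so 1 <= a <= 30; b must have the parity of D, and c = (b^2 - D)/(4a) must be an integer >= a.
Enumerate a = 1..30, b in [-a, a]:
  a=1: (1, 0, 709)  [1]
  a=2: (2, 2, 355)  [1]
  a=3..4: none
  a=5: (5, -2, 142), (5, 2, 142)  [2]
  a=6..9: none
  a=10: (10, -2, 71), (10, 2, 71)  [2]
  a=11..22: none
  a=23: (23, -4, 31), (23, 4, 31)  [2]
  a=24: none
  a=25: (25, -8, 29), (25, 8, 29)  [2]
  a=26..30: none
Total reduced forms: 1 + 1 + 2 + 2 + 2 + 2 = 10
h = 10

10


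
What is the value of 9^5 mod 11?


p = 11 is prime and the exponent is (p-1)/2 = 5, so by Euler's criterion 9^5 = (9/11) = +1 or -1 mod 11.
Compute by square-and-multiply:
  5 = 4 + 1 (binary 101)
  Repeated squaring mod 11: 9^1 = 9, 9^2 = 4, 9^4 = 5
  9^5 = 9^4 * 9^1 = 5 * 9 mod 11
    5 * 9 = 45 = 1 mod 11
  9^5 = 1 mod 11
Result 1: 9 is a quadratic residue mod 11.
9^5 mod 11 = 1

1


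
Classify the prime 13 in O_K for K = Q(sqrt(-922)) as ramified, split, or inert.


K = Q(sqrt(-922)). Since d mod 4 = 2, disc(K) = -3688.
Check p | disc: -3688 mod 13 = 4.
p does not divide disc. Compute Legendre symbol (d/p):
1^((13-1)/2) mod 13 = 1
(d/p) = 1, so p splits: (p) = P*P' with e=1, f=1, g=2.
Therefore p is split.

split


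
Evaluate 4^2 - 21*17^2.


x^2 - d*y^2
= 4^2 - 21*17^2
= 16 - 6069
= -6053

-6053


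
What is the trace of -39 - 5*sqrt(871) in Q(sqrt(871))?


Tr(a + b*sqrt(d)) = (a + b*sqrt(d)) + (a - b*sqrt(d)) = 2a
= 2 * (-39)
= -78

-78


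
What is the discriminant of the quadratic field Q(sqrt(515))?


For K = Q(sqrt(d)) with d squarefree: disc(K) = d if d = 1 mod 4, and disc(K) = 4d if d = 2 or 3 mod 4.
Here d = 515, and d mod 4 = 3.
d = 3 mod 4, not 1 (O_K = Z[sqrt(d)]), so disc(K) = 4d = 4 * (515) = 2060

2060


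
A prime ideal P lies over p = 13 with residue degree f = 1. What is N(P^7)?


N(P^a) = p^(a*f)
= 13^(7*1)
= 13^7
= 62748517

62748517


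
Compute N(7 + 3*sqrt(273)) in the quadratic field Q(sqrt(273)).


N(a + b*sqrt(d)) = a^2 - d*b^2
= (7)^2 - (273)*(3)^2
= 49 - 2457
= -2408

-2408


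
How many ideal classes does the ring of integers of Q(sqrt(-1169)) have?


K = Q(sqrt(-1169)). d mod 4 = 3, so D = disc(K) = 4d = -4676
h(K) equals the number of primitive reduced positive-definite forms (a, b, c) = a*x^2 + b*x*y + c*y^2 with b^2 - 4ac = D,
where reduced means |b| <= a <= c, with b >= 0 whenever |b| = a or a = c, and primitive means gcd(a, b, c) = 1.
Reduced forces 3a^2 <= |D| = 4676, so 1 <= a <= 39; b must have the parity of D, and c = (b^2 - D)/(4a) must be an integer >= a.
Enumerate a = 1..39, b in [-a, a]:
  a=1: (1, 0, 1169)  [1]
  a=2: (2, 2, 585)  [1]
  a=3: (3, -2, 390), (3, 2, 390)  [2]
  a=4: none
  a=5: (5, -2, 234), (5, 2, 234)  [2]
  a=6: (6, -2, 195), (6, 2, 195)  [2]
  a=7: (7, 0, 167)  [1]
  a=8: none
  a=9: (9, -2, 130), (9, 2, 130)  [2]
  a=10: (10, -2, 117), (10, 2, 117)  [2]
  a=11..12: none
  a=13: (13, -2, 90), (13, 2, 90)  [2]
  a=14: (14, 14, 87)  [1]
  a=15: (15, -8, 79), (15, -2, 78), (15, 2, 78), (15, 8, 79)  [4]
  a=16: none
  a=17: (17, -4, 69), (17, 4, 69)  [2]
  a=18: (18, -2, 65), (18, 2, 65)  [2]
  a=19: (19, -6, 62), (19, 6, 62)  [2]
  a=20: none
  a=21: (21, -14, 58), (21, 14, 58)  [2]
  a=22: none
  a=23: (23, -4, 51), (23, 4, 51)  [2]
  a=24: none
  a=25: (25, -18, 50), (25, 18, 50)  [2]
  a=26: (26, -2, 45), (26, 2, 45)  [2]
  a=27: (27, -20, 47), (27, 20, 47)  [2]
  a=28: none
  a=29: (29, -14, 42), (29, 14, 42)  [2]
  a=30: (30, -22, 43), (30, -2, 39), (30, 2, 39), (30, 22, 43)  [4]
  a=31: (31, -6, 38), (31, 6, 38)  [2]
  a=32..33: none
  a=34: (34, -30, 41), (34, 30, 41)  [2]
  a=35: (35, -28, 39), (35, 28, 39)  [2]
  a=36..39: none
Total reduced forms: 1 + 1 + 2 + 2 + 2 + 1 + 2 + 2 + 2 + 1 + 4 + 2 + 2 + 2 + 2 + 2 + 2 + 2 + 2 + 2 + 4 + 2 + 2 + 2 = 48
h = 48

48


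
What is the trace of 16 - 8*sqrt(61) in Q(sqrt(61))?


Tr(a + b*sqrt(d)) = (a + b*sqrt(d)) + (a - b*sqrt(d)) = 2a
= 2 * (16)
= 32

32


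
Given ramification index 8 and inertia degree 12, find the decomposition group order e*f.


|D_P| = e * f
= 8 * 12
= 96

96


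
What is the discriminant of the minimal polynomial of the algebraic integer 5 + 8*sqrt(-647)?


The element 5 + 8*sqrt(-647) has minimal polynomial:
x^2 - 10*x + 41433
Discriminant = (-10)^2 - 4*(41433)
= 100 - 165732
= -165632

-165632


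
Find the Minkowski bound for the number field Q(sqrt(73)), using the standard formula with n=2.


d = 73, d mod 4 = 1, so disc(K) = d = 73; |disc(K)| = 73
Real quadratic field, so n = 2, s = r2 = 0, r1 = 2
M = (n!/n^n) * (4/pi)^s * sqrt(|disc(K)|) = (2!/2^2) * (4/pi)^0 * sqrt(73)
= 0.5 * 1.000000 * 8.544004
= 4.2720

4.2720


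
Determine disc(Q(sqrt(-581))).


For K = Q(sqrt(d)) with d squarefree: disc(K) = d if d = 1 mod 4, and disc(K) = 4d if d = 2 or 3 mod 4.
Here d = -581, and d mod 4 = 3.
d = 3 mod 4, not 1 (O_K = Z[sqrt(d)]), so disc(K) = 4d = 4 * (-581) = -2324

-2324


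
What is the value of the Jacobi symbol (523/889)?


Compute (523/889) via quadratic reciprocity:
  reciprocity: (523/889) -> +(889/523)
  reduce: (366/523)
  pull out 2: (2/523) = -1  (since 523 mod 8 = 3)
  reciprocity: (183/523) -> -(523/183)
  reduce: (157/183)
  reciprocity: (157/183) -> +(183/157)
  reduce: (26/157)
  pull out 2: (2/157) = -1  (since 157 mod 8 = 5)
  reciprocity: (13/157) -> +(157/13)
  reduce: (1/13)
  (1/13) = 1
Product of signs = -1

-1


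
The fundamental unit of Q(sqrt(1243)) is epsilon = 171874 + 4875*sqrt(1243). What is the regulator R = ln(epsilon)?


epsilon = 171874 + 4875*sqrt(1243)
= 343748.0000
R = ln(343748.0000)
= 12.7477

12.7477


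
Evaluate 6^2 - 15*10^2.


x^2 - d*y^2
= 6^2 - 15*10^2
= 36 - 1500
= -1464

-1464


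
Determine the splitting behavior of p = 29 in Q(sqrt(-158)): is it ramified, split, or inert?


K = Q(sqrt(-158)). Since d mod 4 = 2, disc(K) = -632.
Check p | disc: -632 mod 29 = 6.
p does not divide disc. Compute Legendre symbol (d/p):
16^((29-1)/2) mod 29 = 1
(d/p) = 1, so p splits: (p) = P*P' with e=1, f=1, g=2.
Therefore p is split.

split


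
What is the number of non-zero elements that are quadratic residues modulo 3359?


For prime p, the number of non-zero quadratic residues is (p-1)/2.
= (3359-1)/2
= 1679

1679


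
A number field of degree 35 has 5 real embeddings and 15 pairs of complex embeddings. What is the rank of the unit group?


By Dirichlet's unit theorem:
rank = r1 + r2 - 1
= 5 + 15 - 1
= 19

19


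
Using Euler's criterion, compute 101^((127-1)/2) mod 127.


p = 127 is prime and the exponent is (p-1)/2 = 63, so by Euler's criterion 101^63 = (101/127) = +1 or -1 mod 127.
Compute by square-and-multiply:
  63 = 32 + 16 + 8 + 4 + 2 + 1 (binary 111111)
  Repeated squaring mod 127: 101^1 = 101, 101^2 = 41, 101^4 = 30, 101^8 = 11, 101^16 = 121, 101^32 = 36
  101^63 = 101^32 * 101^16 * 101^8 * 101^4 * 101^2 * 101^1 = 36 * 121 * 11 * 30 * 41 * 101 mod 127
    36 * 121 = 4356 = 38 mod 127
    38 * 11 = 418 = 37 mod 127
    37 * 30 = 1110 = 94 mod 127
    94 * 41 = 3854 = 44 mod 127
    44 * 101 = 4444 = 126 mod 127
  101^63 = 126 mod 127
Result 126 = p - 1 = -1 mod 127: 101 is a quadratic non-residue mod 127. As a residue in [0, p-1] the value is 126.
101^63 mod 127 = 126

126


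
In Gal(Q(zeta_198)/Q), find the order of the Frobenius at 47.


The Frobenius at p in Gal(Q(zeta_n)/Q) = (Z/nZ)* is the class of p, so its order is ord_198(47), the smallest k >= 1 with 47^k = 1 mod 198.
n = 198 = 2 * 3^2 * 11, phi(198) = 60; the order divides phi(n).
Divisors of 60: 1, 2, 3, 4, 5, 6, 10, 12, 15, 20, 30, 60
Repeated squaring mod 198: 47^1 = 47, 47^2 = 31, 47^4 = 169, 47^8 = 49, 47^16 = 25, 47^32 = 31
Test divisors in increasing order:
  k=1: 47^1 = 47 mod 198
  k=2: 47^2 = 31 mod 198
  k=3: 47^3 = 31 * 47 = 71 mod 198
  k=4: 47^4 = 169 mod 198
  k=5: 47^5 = 169 * 47 = 23 mod 198
  k=6: 47^6 = 169 * 31 = 91 mod 198
  k=10: 47^10 = 49 * 31 = 133 mod 198
  k=12: 47^12 = 49 * 169 = 163 mod 198
  k=15: 47^15 = 49 * 169 * 31 * 47 = 89 mod 198
  k=20: 47^20 = 25 * 169 = 67 mod 198
  k=30: 47^30 = 25 * 49 * 169 * 31 = 1 mod 198  <- first divisor giving 1
Order = 30

30


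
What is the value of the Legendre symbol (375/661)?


p = 661 is prime, so compute (375/661) with the reciprocity algorithm (Jacobi-symbol steps: pull out 2s via (2/n), flip via reciprocity, reduce):
  reciprocity: (375/661) -> +(661/375)
  reduce: (286/375)
  pull out 2: (2/375) = +1  (since 375 mod 8 = 7)
  reciprocity: (143/375) -> -(375/143)
  reduce: (89/143)
  reciprocity: (89/143) -> +(143/89)
  reduce: (54/89)
  pull out 2: (2/89) = +1  (since 89 mod 8 = 1)
  reciprocity: (27/89) -> +(89/27)
  reduce: (8/27)
  pull out 2: (2/27) = -1  (since 27 mod 8 = 3)
  pull out 2: (2/27) = -1  (since 27 mod 8 = 3)
  pull out 2: (2/27) = -1  (since 27 mod 8 = 3)
  (1/27) = 1
Product of signs = 1
(375/661) = 1

1


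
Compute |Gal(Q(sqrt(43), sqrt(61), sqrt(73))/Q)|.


The 3 square roots of distinct primes are multiplicatively independent over Q,
so [K:Q] = 2^3 and Gal(K/Q) is isomorphic to (Z/2Z)^3.
|Gal| = 2^3 = 8

8


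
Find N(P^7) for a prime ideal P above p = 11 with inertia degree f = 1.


N(P^a) = p^(a*f)
= 11^(7*1)
= 11^7
= 19487171

19487171


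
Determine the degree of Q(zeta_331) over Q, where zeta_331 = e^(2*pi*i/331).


The degree equals Euler's totient phi(331).
331 = 331
phi(331) = 330

330


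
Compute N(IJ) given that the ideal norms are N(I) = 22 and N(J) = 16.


N(IJ) = N(I) * N(J)
= 22 * 16
= 352

352


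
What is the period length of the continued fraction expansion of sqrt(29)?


Run the CF algorithm for sqrt(29).
a_0 = floor(sqrt(29)) = 5; set m_0=0, q_0=1.
Recurrence: m' = q*a - m,  q' = (d - m'^2)/q,  a' = floor((a_0 + m')/q').
  step 1: m=5, q=4, a=2
  step 2: m=3, q=5, a=1
  step 3: m=2, q=5, a=1
  step 4: m=3, q=4, a=2
  step 5: m=5, q=1, a=10
a_5 = 2*a_0 = 10, so the period closes here.
sqrt(29) = [5; 2, 1, 1, 2, 10]
Period length = 5

5


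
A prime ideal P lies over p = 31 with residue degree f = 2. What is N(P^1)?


N(P^a) = p^(a*f)
= 31^(1*2)
= 31^2
= 961

961


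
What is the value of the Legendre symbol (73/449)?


p = 449 is prime, so compute (73/449) with the reciprocity algorithm (Jacobi-symbol steps: pull out 2s via (2/n), flip via reciprocity, reduce):
  reciprocity: (73/449) -> +(449/73)
  reduce: (11/73)
  reciprocity: (11/73) -> +(73/11)
  reduce: (7/11)
  reciprocity: (7/11) -> -(11/7)
  reduce: (4/7)
  pull out 2: (2/7) = +1  (since 7 mod 8 = 7)
  pull out 2: (2/7) = +1  (since 7 mod 8 = 7)
  (1/7) = 1
Product of signs = -1
(73/449) = -1

-1


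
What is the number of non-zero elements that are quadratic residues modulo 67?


For prime p, the number of non-zero quadratic residues is (p-1)/2.
= (67-1)/2
= 33

33


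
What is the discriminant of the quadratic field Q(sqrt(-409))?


For K = Q(sqrt(d)) with d squarefree: disc(K) = d if d = 1 mod 4, and disc(K) = 4d if d = 2 or 3 mod 4.
Here d = -409, and d mod 4 = 3.
d = 3 mod 4, not 1 (O_K = Z[sqrt(d)]), so disc(K) = 4d = 4 * (-409) = -1636

-1636


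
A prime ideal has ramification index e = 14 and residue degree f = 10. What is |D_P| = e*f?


|D_P| = e * f
= 14 * 10
= 140

140


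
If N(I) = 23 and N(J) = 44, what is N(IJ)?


N(IJ) = N(I) * N(J)
= 23 * 44
= 1012

1012


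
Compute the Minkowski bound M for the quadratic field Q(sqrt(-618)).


d = -618, d mod 4 = 2, so disc(K) = 4d = -2472; |disc(K)| = 2472
Imaginary quadratic field, so n = 2, s = r2 = 1, r1 = 0
M = (n!/n^n) * (4/pi)^s * sqrt(|disc(K)|) = (2!/2^2) * (4/pi)^1 * sqrt(2472)
= 0.5 * 1.273240 * 49.719212
= 31.6522

31.6522


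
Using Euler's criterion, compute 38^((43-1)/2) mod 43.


p = 43 is prime and the exponent is (p-1)/2 = 21, so by Euler's criterion 38^21 = (38/43) = +1 or -1 mod 43.
Compute by square-and-multiply:
  21 = 16 + 4 + 1 (binary 10101)
  Repeated squaring mod 43: 38^1 = 38, 38^2 = 25, 38^4 = 23, 38^8 = 13, 38^16 = 40
  38^21 = 38^16 * 38^4 * 38^1 = 40 * 23 * 38 mod 43
    40 * 23 = 920 = 17 mod 43
    17 * 38 = 646 = 1 mod 43
  38^21 = 1 mod 43
Result 1: 38 is a quadratic residue mod 43.
38^21 mod 43 = 1

1


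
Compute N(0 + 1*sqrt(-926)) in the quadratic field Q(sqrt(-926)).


N(a + b*sqrt(d)) = a^2 - d*b^2
= (0)^2 - (-926)*(1)^2
= 0 + 926
= 926

926


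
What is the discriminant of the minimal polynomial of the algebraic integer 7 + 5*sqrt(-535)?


The element 7 + 5*sqrt(-535) has minimal polynomial:
x^2 - 14*x + 13424
Discriminant = (-14)^2 - 4*(13424)
= 196 - 53696
= -53500

-53500


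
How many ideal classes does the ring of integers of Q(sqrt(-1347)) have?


K = Q(sqrt(-1347)). d mod 4 = 1, so D = disc(K) = d = -1347
h(K) equals the number of primitive reduced positive-definite forms (a, b, c) = a*x^2 + b*x*y + c*y^2 with b^2 - 4ac = D,
where reduced means |b| <= a <= c, with b >= 0 whenever |b| = a or a = c, and primitive means gcd(a, b, c) = 1.
Reduced forces 3a^2 <= |D| = 1347, so 1 <= a <= 21; b must have the parity of D, and c = (b^2 - D)/(4a) must be an integer >= a.
Enumerate a = 1..21, b in [-a, a]:
  a=1: (1, 1, 337)  [1]
  a=2: none
  a=3: (3, 3, 113)  [1]
  a=4..6: none
  a=7: (7, -5, 49), (7, 5, 49)  [2]
  a=8..16: none
  a=17: (17, -9, 21), (17, 9, 21)  [2]
  a=18..21: none
Total reduced forms: 1 + 1 + 2 + 2 = 6
h = 6

6


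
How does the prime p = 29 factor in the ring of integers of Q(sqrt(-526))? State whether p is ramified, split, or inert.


K = Q(sqrt(-526)). Since d mod 4 = 2, disc(K) = -2104.
Check p | disc: -2104 mod 29 = 13.
p does not divide disc. Compute Legendre symbol (d/p):
25^((29-1)/2) mod 29 = 1
(d/p) = 1, so p splits: (p) = P*P' with e=1, f=1, g=2.
Therefore p is split.

split


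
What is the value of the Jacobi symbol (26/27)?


Compute (26/27) via quadratic reciprocity:
  pull out 2: (2/27) = -1  (since 27 mod 8 = 3)
  reciprocity: (13/27) -> +(27/13)
  reduce: (1/13)
  (1/13) = 1
Product of signs = -1

-1


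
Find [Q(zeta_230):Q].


The degree equals Euler's totient phi(230).
230 = 2 * 5 * 23
phi(230) = 88

88


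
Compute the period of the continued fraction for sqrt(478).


Run the CF algorithm for sqrt(478).
a_0 = floor(sqrt(478)) = 21; set m_0=0, q_0=1.
Recurrence: m' = q*a - m,  q' = (d - m'^2)/q,  a' = floor((a_0 + m')/q').
  step 1: m=21, q=37, a=1
  step 2: m=16, q=6, a=6
  step 3: m=20, q=13, a=3
  step 4: m=19, q=9, a=4
  step 5: m=17, q=21, a=1
  step 6: m=4, q=22, a=1
  step 7: m=18, q=7, a=5
  step 8: m=17, q=27, a=1
  step 9: m=10, q=14, a=2
  step 10: m=18, q=11, a=3
  step 11: m=15, q=23, a=1
  step 12: m=8, q=18, a=1
  step 13: m=10, q=21, a=1
  step 14: m=11, q=17, a=1
  step 15: m=6, q=26, a=1
  step 16: m=20, q=3, a=13
  step 17: m=19, q=39, a=1
  step 18: m=20, q=2, a=20
  step 19: m=20, q=39, a=1
  step 20: m=19, q=3, a=13
  step 21: m=20, q=26, a=1
  step 22: m=6, q=17, a=1
  step 23: m=11, q=21, a=1
  step 24: m=10, q=18, a=1
  step 25: m=8, q=23, a=1
  step 26: m=15, q=11, a=3
  step 27: m=18, q=14, a=2
  step 28: m=10, q=27, a=1
  step 29: m=17, q=7, a=5
  step 30: m=18, q=22, a=1
  step 31: m=4, q=21, a=1
  step 32: m=17, q=9, a=4
  step 33: m=19, q=13, a=3
  step 34: m=20, q=6, a=6
  step 35: m=16, q=37, a=1
  step 36: m=21, q=1, a=42
a_36 = 2*a_0 = 42, so the period closes here.
sqrt(478) = [21; 1, 6, 3, 4, 1, 1, 5, 1, 2, 3, 1, 1, 1, 1, 1, 13, 1, 20, 1, 13, 1, 1, 1, 1, 1, 3, 2, 1, 5, 1, 1, 4, 3, 6, 1, 42]
Period length = 36

36


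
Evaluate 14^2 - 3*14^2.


x^2 - d*y^2
= 14^2 - 3*14^2
= 196 - 588
= -392

-392


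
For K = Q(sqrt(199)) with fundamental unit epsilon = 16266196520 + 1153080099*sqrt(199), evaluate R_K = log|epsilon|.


epsilon = 16266196520 + 1153080099*sqrt(199)
= 3.2532e+10
R = ln(3.2532e+10)
= 24.2055

24.2055


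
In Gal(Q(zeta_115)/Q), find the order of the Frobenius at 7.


The Frobenius at p in Gal(Q(zeta_n)/Q) = (Z/nZ)* is the class of p, so its order is ord_115(7), the smallest k >= 1 with 7^k = 1 mod 115.
n = 115 = 5 * 23, phi(115) = 88; the order divides phi(n).
Divisors of 88: 1, 2, 4, 8, 11, 22, 44, 88
Repeated squaring mod 115: 7^1 = 7, 7^2 = 49, 7^4 = 101, 7^8 = 81, 7^16 = 6, 7^32 = 36, 7^64 = 31
Test divisors in increasing order:
  k=1: 7^1 = 7 mod 115
  k=2: 7^2 = 49 mod 115
  k=4: 7^4 = 101 mod 115
  k=8: 7^8 = 81 mod 115
  k=11: 7^11 = 81 * 49 * 7 = 68 mod 115
  k=22: 7^22 = 6 * 101 * 49 = 24 mod 115
  k=44: 7^44 = 36 * 81 * 101 = 1 mod 115  <- first divisor giving 1
Order = 44

44


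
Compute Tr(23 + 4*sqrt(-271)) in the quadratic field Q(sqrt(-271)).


Tr(a + b*sqrt(d)) = (a + b*sqrt(d)) + (a - b*sqrt(d)) = 2a
= 2 * (23)
= 46

46


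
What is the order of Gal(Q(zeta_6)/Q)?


|Gal(Q(zeta_6)/Q)| = phi(6)
= 2

2


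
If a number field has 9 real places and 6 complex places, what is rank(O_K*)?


By Dirichlet's unit theorem:
rank = r1 + r2 - 1
= 9 + 6 - 1
= 14

14


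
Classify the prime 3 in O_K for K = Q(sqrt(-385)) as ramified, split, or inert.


K = Q(sqrt(-385)). Since d mod 4 = 3, disc(K) = -1540.
Check p | disc: -1540 mod 3 = 2.
p does not divide disc. Compute Legendre symbol (d/p):
2^((3-1)/2) mod 3 = -1
(d/p) = -1, so p is inert: (p) stays prime with e=1, f=2, g=1.
Therefore p is inert.

inert


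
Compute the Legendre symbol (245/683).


p = 683 is prime, so compute (245/683) with the reciprocity algorithm (Jacobi-symbol steps: pull out 2s via (2/n), flip via reciprocity, reduce):
  reciprocity: (245/683) -> +(683/245)
  reduce: (193/245)
  reciprocity: (193/245) -> +(245/193)
  reduce: (52/193)
  pull out 2: (2/193) = +1  (since 193 mod 8 = 1)
  pull out 2: (2/193) = +1  (since 193 mod 8 = 1)
  reciprocity: (13/193) -> +(193/13)
  reduce: (11/13)
  reciprocity: (11/13) -> +(13/11)
  reduce: (2/11)
  pull out 2: (2/11) = -1  (since 11 mod 8 = 3)
  (1/11) = 1
Product of signs = -1
(245/683) = -1

-1


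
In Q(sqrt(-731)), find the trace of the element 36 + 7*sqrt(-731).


Tr(a + b*sqrt(d)) = (a + b*sqrt(d)) + (a - b*sqrt(d)) = 2a
= 2 * (36)
= 72

72


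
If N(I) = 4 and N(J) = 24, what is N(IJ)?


N(IJ) = N(I) * N(J)
= 4 * 24
= 96

96


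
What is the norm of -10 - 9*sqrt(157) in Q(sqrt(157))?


N(a + b*sqrt(d)) = a^2 - d*b^2
= (-10)^2 - (157)*(-9)^2
= 100 - 12717
= -12617

-12617


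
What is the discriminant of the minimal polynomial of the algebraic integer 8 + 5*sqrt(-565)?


The element 8 + 5*sqrt(-565) has minimal polynomial:
x^2 - 16*x + 14189
Discriminant = (-16)^2 - 4*(14189)
= 256 - 56756
= -56500

-56500


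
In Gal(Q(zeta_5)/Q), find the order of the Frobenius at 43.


The Frobenius at p in Gal(Q(zeta_n)/Q) = (Z/nZ)* is the class of p, so its order is ord_5(43), the smallest k >= 1 with 43^k = 1 mod 5.
n = 5 = 5, phi(5) = 4; the order divides phi(n).
Divisors of 4: 1, 2, 4
Repeated squaring mod 5: 43^1 = 3, 43^2 = 4, 43^4 = 1
Test divisors in increasing order:
  k=1: 43^1 = 3 mod 5
  k=2: 43^2 = 4 mod 5
  k=4: 43^4 = 1 mod 5  <- first divisor giving 1
Order = 4

4


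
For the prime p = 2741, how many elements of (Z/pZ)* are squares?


For prime p, the number of non-zero quadratic residues is (p-1)/2.
= (2741-1)/2
= 1370

1370


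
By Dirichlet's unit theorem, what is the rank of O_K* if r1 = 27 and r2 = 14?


By Dirichlet's unit theorem:
rank = r1 + r2 - 1
= 27 + 14 - 1
= 40

40


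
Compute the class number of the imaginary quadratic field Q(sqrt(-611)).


K = Q(sqrt(-611)). d mod 4 = 1, so D = disc(K) = d = -611
h(K) equals the number of primitive reduced positive-definite forms (a, b, c) = a*x^2 + b*x*y + c*y^2 with b^2 - 4ac = D,
where reduced means |b| <= a <= c, with b >= 0 whenever |b| = a or a = c, and primitive means gcd(a, b, c) = 1.
Reduced forces 3a^2 <= |D| = 611, so 1 <= a <= 14; b must have the parity of D, and c = (b^2 - D)/(4a) must be an integer >= a.
Enumerate a = 1..14, b in [-a, a]:
  a=1: (1, 1, 153)  [1]
  a=2: none
  a=3: (3, -1, 51), (3, 1, 51)  [2]
  a=4: none
  a=5: (5, -3, 31), (5, 3, 31)  [2]
  a=6..8: none
  a=9: (9, -1, 17), (9, 1, 17)  [2]
  a=10: none
  a=11: (11, -7, 15), (11, 7, 15)  [2]
  a=12: none
  a=13: (13, 13, 15)  [1]
  a=14: none
Total reduced forms: 1 + 2 + 2 + 2 + 2 + 1 = 10
h = 10

10


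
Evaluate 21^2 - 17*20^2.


x^2 - d*y^2
= 21^2 - 17*20^2
= 441 - 6800
= -6359

-6359


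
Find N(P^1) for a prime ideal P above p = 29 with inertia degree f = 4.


N(P^a) = p^(a*f)
= 29^(1*4)
= 29^4
= 707281

707281


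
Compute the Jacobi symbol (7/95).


Compute (7/95) via quadratic reciprocity:
  reciprocity: (7/95) -> -(95/7)
  reduce: (4/7)
  pull out 2: (2/7) = +1  (since 7 mod 8 = 7)
  pull out 2: (2/7) = +1  (since 7 mod 8 = 7)
  (1/7) = 1
Product of signs = -1

-1


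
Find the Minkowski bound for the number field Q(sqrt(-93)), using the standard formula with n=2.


d = -93, d mod 4 = 3, so disc(K) = 4d = -372; |disc(K)| = 372
Imaginary quadratic field, so n = 2, s = r2 = 1, r1 = 0
M = (n!/n^n) * (4/pi)^s * sqrt(|disc(K)|) = (2!/2^2) * (4/pi)^1 * sqrt(372)
= 0.5 * 1.273240 * 19.287302
= 12.2787

12.2787


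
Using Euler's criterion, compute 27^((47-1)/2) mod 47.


p = 47 is prime and the exponent is (p-1)/2 = 23, so by Euler's criterion 27^23 = (27/47) = +1 or -1 mod 47.
Compute by square-and-multiply:
  23 = 16 + 4 + 2 + 1 (binary 10111)
  Repeated squaring mod 47: 27^1 = 27, 27^2 = 24, 27^4 = 12, 27^8 = 3, 27^16 = 9
  27^23 = 27^16 * 27^4 * 27^2 * 27^1 = 9 * 12 * 24 * 27 mod 47
    9 * 12 = 108 = 14 mod 47
    14 * 24 = 336 = 7 mod 47
    7 * 27 = 189 = 1 mod 47
  27^23 = 1 mod 47
Result 1: 27 is a quadratic residue mod 47.
27^23 mod 47 = 1

1


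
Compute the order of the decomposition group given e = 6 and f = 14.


|D_P| = e * f
= 6 * 14
= 84

84


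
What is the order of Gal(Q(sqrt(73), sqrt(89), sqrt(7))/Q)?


The 3 square roots of distinct primes are multiplicatively independent over Q,
so [K:Q] = 2^3 and Gal(K/Q) is isomorphic to (Z/2Z)^3.
|Gal| = 2^3 = 8

8


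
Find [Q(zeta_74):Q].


The degree equals Euler's totient phi(74).
74 = 2 * 37
phi(74) = 36

36


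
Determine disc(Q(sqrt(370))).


For K = Q(sqrt(d)) with d squarefree: disc(K) = d if d = 1 mod 4, and disc(K) = 4d if d = 2 or 3 mod 4.
Here d = 370, and d mod 4 = 2.
d = 2 mod 4, not 1 (O_K = Z[sqrt(d)]), so disc(K) = 4d = 4 * (370) = 1480

1480


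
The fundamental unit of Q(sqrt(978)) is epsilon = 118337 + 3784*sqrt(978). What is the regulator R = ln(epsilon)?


epsilon = 118337 + 3784*sqrt(978)
= 236674.0000
R = ln(236674.0000)
= 12.3744

12.3744


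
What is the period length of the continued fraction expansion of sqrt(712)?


Run the CF algorithm for sqrt(712).
a_0 = floor(sqrt(712)) = 26; set m_0=0, q_0=1.
Recurrence: m' = q*a - m,  q' = (d - m'^2)/q,  a' = floor((a_0 + m')/q').
  step 1: m=26, q=36, a=1
  step 2: m=10, q=17, a=2
  step 3: m=24, q=8, a=6
  step 4: m=24, q=17, a=2
  step 5: m=10, q=36, a=1
  step 6: m=26, q=1, a=52
a_6 = 2*a_0 = 52, so the period closes here.
sqrt(712) = [26; 1, 2, 6, 2, 1, 52]
Period length = 6

6


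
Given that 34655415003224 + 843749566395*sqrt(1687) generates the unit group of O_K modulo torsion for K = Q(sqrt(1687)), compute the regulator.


epsilon = 34655415003224 + 843749566395*sqrt(1687)
= 6.9311e+13
R = ln(6.9311e+13)
= 31.8696

31.8696


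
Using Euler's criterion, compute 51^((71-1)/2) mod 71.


p = 71 is prime and the exponent is (p-1)/2 = 35, so by Euler's criterion 51^35 = (51/71) = +1 or -1 mod 71.
Compute by square-and-multiply:
  35 = 32 + 2 + 1 (binary 100011)
  Repeated squaring mod 71: 51^1 = 51, 51^2 = 45, 51^4 = 37, 51^8 = 20, 51^16 = 45, 51^32 = 37
  51^35 = 51^32 * 51^2 * 51^1 = 37 * 45 * 51 mod 71
    37 * 45 = 1665 = 32 mod 71
    32 * 51 = 1632 = 70 mod 71
  51^35 = 70 mod 71
Result 70 = p - 1 = -1 mod 71: 51 is a quadratic non-residue mod 71. As a residue in [0, p-1] the value is 70.
51^35 mod 71 = 70

70


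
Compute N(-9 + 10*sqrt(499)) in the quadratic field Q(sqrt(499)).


N(a + b*sqrt(d)) = a^2 - d*b^2
= (-9)^2 - (499)*(10)^2
= 81 - 49900
= -49819

-49819


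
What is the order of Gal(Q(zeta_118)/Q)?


|Gal(Q(zeta_118)/Q)| = phi(118)
= 58

58


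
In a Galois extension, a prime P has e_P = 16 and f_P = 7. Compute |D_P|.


|D_P| = e * f
= 16 * 7
= 112

112


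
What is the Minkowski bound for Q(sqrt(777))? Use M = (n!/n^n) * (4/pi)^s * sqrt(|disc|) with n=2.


d = 777, d mod 4 = 1, so disc(K) = d = 777; |disc(K)| = 777
Real quadratic field, so n = 2, s = r2 = 0, r1 = 2
M = (n!/n^n) * (4/pi)^s * sqrt(|disc(K)|) = (2!/2^2) * (4/pi)^0 * sqrt(777)
= 0.5 * 1.000000 * 27.874720
= 13.9374

13.9374


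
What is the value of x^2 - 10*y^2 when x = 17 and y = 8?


x^2 - d*y^2
= 17^2 - 10*8^2
= 289 - 640
= -351

-351


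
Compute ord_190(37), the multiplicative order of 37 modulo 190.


We want ord_190(37), the smallest k >= 1 with 37^k = 1 mod 190.
n = 190 = 2 * 5 * 19, phi(190) = 72; the order divides phi(n).
Divisors of 72: 1, 2, 3, 4, 6, 8, 9, 12, 18, 24, 36, 72
Repeated squaring mod 190: 37^1 = 37, 37^2 = 39, 37^4 = 1, 37^8 = 1, 37^16 = 1, 37^32 = 1, 37^64 = 1
Test divisors in increasing order:
  k=1: 37^1 = 37 mod 190
  k=2: 37^2 = 39 mod 190
  k=3: 37^3 = 39 * 37 = 113 mod 190
  k=4: 37^4 = 1 mod 190  <- first divisor giving 1
Order = 4

4


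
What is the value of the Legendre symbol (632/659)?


p = 659 is prime, so compute (632/659) with the reciprocity algorithm (Jacobi-symbol steps: pull out 2s via (2/n), flip via reciprocity, reduce):
  pull out 2: (2/659) = -1  (since 659 mod 8 = 3)
  pull out 2: (2/659) = -1  (since 659 mod 8 = 3)
  pull out 2: (2/659) = -1  (since 659 mod 8 = 3)
  reciprocity: (79/659) -> -(659/79)
  reduce: (27/79)
  reciprocity: (27/79) -> -(79/27)
  reduce: (25/27)
  reciprocity: (25/27) -> +(27/25)
  reduce: (2/25)
  pull out 2: (2/25) = +1  (since 25 mod 8 = 1)
  (1/25) = 1
Product of signs = -1
(632/659) = -1

-1


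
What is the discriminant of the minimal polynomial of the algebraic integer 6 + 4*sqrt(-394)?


The element 6 + 4*sqrt(-394) has minimal polynomial:
x^2 - 12*x + 6340
Discriminant = (-12)^2 - 4*(6340)
= 144 - 25360
= -25216

-25216


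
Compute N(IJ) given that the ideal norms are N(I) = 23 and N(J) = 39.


N(IJ) = N(I) * N(J)
= 23 * 39
= 897

897


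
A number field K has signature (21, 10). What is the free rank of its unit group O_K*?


By Dirichlet's unit theorem:
rank = r1 + r2 - 1
= 21 + 10 - 1
= 30

30


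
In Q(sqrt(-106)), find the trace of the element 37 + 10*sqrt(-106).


Tr(a + b*sqrt(d)) = (a + b*sqrt(d)) + (a - b*sqrt(d)) = 2a
= 2 * (37)
= 74

74


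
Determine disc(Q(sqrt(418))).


For K = Q(sqrt(d)) with d squarefree: disc(K) = d if d = 1 mod 4, and disc(K) = 4d if d = 2 or 3 mod 4.
Here d = 418, and d mod 4 = 2.
d = 2 mod 4, not 1 (O_K = Z[sqrt(d)]), so disc(K) = 4d = 4 * (418) = 1672

1672


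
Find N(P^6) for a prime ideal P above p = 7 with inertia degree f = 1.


N(P^a) = p^(a*f)
= 7^(6*1)
= 7^6
= 117649

117649


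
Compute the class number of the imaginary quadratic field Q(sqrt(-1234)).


K = Q(sqrt(-1234)). d mod 4 = 2, so D = disc(K) = 4d = -4936
h(K) equals the number of primitive reduced positive-definite forms (a, b, c) = a*x^2 + b*x*y + c*y^2 with b^2 - 4ac = D,
where reduced means |b| <= a <= c, with b >= 0 whenever |b| = a or a = c, and primitive means gcd(a, b, c) = 1.
Reduced forces 3a^2 <= |D| = 4936, so 1 <= a <= 40; b must have the parity of D, and c = (b^2 - D)/(4a) must be an integer >= a.
Enumerate a = 1..40, b in [-a, a]:
  a=1: (1, 0, 1234)  [1]
  a=2: (2, 0, 617)  [1]
  a=3..4: none
  a=5: (5, -2, 247), (5, 2, 247)  [2]
  a=6..9: none
  a=10: (10, -8, 125), (10, 8, 125)  [2]
  a=11: (11, -6, 113), (11, 6, 113)  [2]
  a=12: none
  a=13: (13, -2, 95), (13, 2, 95)  [2]
  a=14..18: none
  a=19: (19, -2, 65), (19, 2, 65)  [2]
  a=20..21: none
  a=22: (22, -16, 59), (22, 16, 59)  [2]
  a=23: (23, -20, 58), (23, 20, 58)  [2]
  a=24: none
  a=25: (25, -8, 50), (25, 8, 50)  [2]
  a=26: (26, -24, 53), (26, 24, 53)  [2]
  a=27..28: none
  a=29: (29, -20, 46), (29, 20, 46)  [2]
  a=30..37: none
  a=38: (38, -36, 41), (38, 36, 41)  [2]
  a=39..40: none
Total reduced forms: 1 + 1 + 2 + 2 + 2 + 2 + 2 + 2 + 2 + 2 + 2 + 2 + 2 = 24
h = 24

24
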